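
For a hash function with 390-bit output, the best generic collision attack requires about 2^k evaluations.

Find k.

Step 1: The hash has a 390-bit output.
Step 2: Collision resistance means it should be infeasible to find any x != y with h(x) = h(y).
By the birthday bound, a generic collision search succeeds after about sqrt(2^390) = 2^(390/2) = 2^195 evaluations.
Step 3: Security level = 195 bits.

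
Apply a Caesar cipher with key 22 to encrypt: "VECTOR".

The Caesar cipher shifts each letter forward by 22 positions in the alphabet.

Step 1: For each letter, shift forward by 22 positions (mod 26).
  V (position 21) -> position (21+22) mod 26 = 17 -> R
  E (position 4) -> position (4+22) mod 26 = 0 -> A
  C (position 2) -> position (2+22) mod 26 = 24 -> Y
  T (position 19) -> position (19+22) mod 26 = 15 -> P
  O (position 14) -> position (14+22) mod 26 = 10 -> K
  R (position 17) -> position (17+22) mod 26 = 13 -> N
Result: RAYPKN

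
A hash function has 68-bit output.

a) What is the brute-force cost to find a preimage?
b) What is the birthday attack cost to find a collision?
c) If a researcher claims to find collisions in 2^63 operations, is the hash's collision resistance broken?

Step 1: Preimage resistance requires brute-force of 2^68 operations.
Step 2: Collision resistance (birthday bound) = 2^(68/2) = 2^34.
Step 3: The claimed attack costs 2^63 operations.
Step 4: Since 2^63 >= 2^34, the claimed attack is no faster than the generic birthday attack, so this does not break collision resistance.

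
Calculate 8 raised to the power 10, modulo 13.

Step 1: Compute 8^10 mod 13 step by step, reducing modulo 13 at each step.
  8^1 mod 13 = 8
  8^2 mod 13 = (8 * 8) mod 13 = 12
  8^3 mod 13 = (12 * 8) mod 13 = 5
  8^4 mod 13 = (5 * 8) mod 13 = 1
  8^5 mod 13 = (1 * 8) mod 13 = 8
  8^6 mod 13 = (8 * 8) mod 13 = 12
  8^7 mod 13 = (12 * 8) mod 13 = 5
  8^8 mod 13 = (5 * 8) mod 13 = 1
  8^9 mod 13 = (1 * 8) mod 13 = 8
  8^10 mod 13 = (8 * 8) mod 13 = 12
Step 2: Result = 12.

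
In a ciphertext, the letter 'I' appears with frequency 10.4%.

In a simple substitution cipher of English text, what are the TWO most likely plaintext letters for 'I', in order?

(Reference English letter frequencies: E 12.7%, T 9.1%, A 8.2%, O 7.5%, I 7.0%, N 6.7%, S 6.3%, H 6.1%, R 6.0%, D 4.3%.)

Step 1: Observed frequency of 'I' is 10.4%.
Step 2: Compute distances to each reference frequency and sort:
  T (9.1%): difference = 1.3% <-- BEST
  A (8.2%): difference = 2.2% <-- RUNNER-UP
  E (12.7%): difference = 2.3%
  O (7.5%): difference = 2.9%
  I (7.0%): difference = 3.4%
Step 3: Most likely is 'T' (9.1%, diff 1.3%); second most likely is 'A' (8.2%, diff 2.2%).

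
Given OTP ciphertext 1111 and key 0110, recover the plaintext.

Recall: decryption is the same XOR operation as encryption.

Step 1: XOR ciphertext with key:
  Ciphertext: 1111
  Key:        0110
  XOR:        1001
Step 2: Plaintext = 1001 = 9 in decimal.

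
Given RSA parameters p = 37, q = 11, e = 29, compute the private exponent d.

Step 1: n = 37 * 11 = 407.
Step 2: phi(n) = 36 * 10 = 360.
Step 3: Find d such that 29 * d = 1 (mod 360).
Step 4: d = 29^(-1) mod 360 = 149.
Verification: 29 * 149 = 4321 = 12 * 360 + 1.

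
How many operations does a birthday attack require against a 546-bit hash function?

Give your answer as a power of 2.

Step 1: The birthday paradox gives collision probability ~50% after sqrt(2^n) = 2^(n/2) hashes.
Step 2: For 546-bit output: 2^(546/2) = 2^273.
Step 3: Approximately 2^273 hash computations needed.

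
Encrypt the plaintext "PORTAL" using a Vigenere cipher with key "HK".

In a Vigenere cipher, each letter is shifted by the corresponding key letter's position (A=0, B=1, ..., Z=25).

Step 1: Repeat key to match plaintext length:
  Plaintext: PORTAL
  Key:       HKHKHK
Step 2: Encrypt each letter:
  P(15) + H(7) = (15+7) mod 26 = 22 = W
  O(14) + K(10) = (14+10) mod 26 = 24 = Y
  R(17) + H(7) = (17+7) mod 26 = 24 = Y
  T(19) + K(10) = (19+10) mod 26 = 3 = D
  A(0) + H(7) = (0+7) mod 26 = 7 = H
  L(11) + K(10) = (11+10) mod 26 = 21 = V
Ciphertext: WYYDHV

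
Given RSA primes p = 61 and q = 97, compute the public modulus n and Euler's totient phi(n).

Step 1: n = p * q = 61 * 97 = 5917.
Step 2: phi(n) = (p-1)(q-1) = 60 * 96 = 5760.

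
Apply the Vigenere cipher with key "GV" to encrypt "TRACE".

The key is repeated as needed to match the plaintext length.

Step 1: Repeat key to match plaintext length:
  Plaintext: TRACE
  Key:       GVGVG
Step 2: Encrypt each letter:
  T(19) + G(6) = (19+6) mod 26 = 25 = Z
  R(17) + V(21) = (17+21) mod 26 = 12 = M
  A(0) + G(6) = (0+6) mod 26 = 6 = G
  C(2) + V(21) = (2+21) mod 26 = 23 = X
  E(4) + G(6) = (4+6) mod 26 = 10 = K
Ciphertext: ZMGXK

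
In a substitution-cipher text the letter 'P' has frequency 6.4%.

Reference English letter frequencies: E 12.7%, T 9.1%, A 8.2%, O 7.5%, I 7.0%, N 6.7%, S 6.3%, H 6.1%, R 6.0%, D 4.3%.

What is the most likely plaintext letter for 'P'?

Step 1: The observed frequency is 6.4%.
Step 2: Compare with English frequencies:
  E: 12.7% (difference: 6.3%)
  T: 9.1% (difference: 2.7%)
  A: 8.2% (difference: 1.8%)
  O: 7.5% (difference: 1.1%)
  I: 7.0% (difference: 0.6%)
  N: 6.7% (difference: 0.3%)
  S: 6.3% (difference: 0.1%) <-- closest
  H: 6.1% (difference: 0.3%)
  R: 6.0% (difference: 0.4%)
  D: 4.3% (difference: 2.1%)
Step 3: 'P' most likely represents 'S' (frequency 6.3%).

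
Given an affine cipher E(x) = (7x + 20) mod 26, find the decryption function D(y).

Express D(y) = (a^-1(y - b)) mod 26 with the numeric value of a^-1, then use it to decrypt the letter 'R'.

Step 1: Find a^-1, the modular inverse of 7 mod 26.
Step 2: We need 7 * a^-1 = 1 (mod 26).
Step 3: 7 * 15 = 105 = 4 * 26 + 1, so a^-1 = 15.
Step 4: D(y) = 15(y - 20) mod 26.
Step 5: Apply to 'R' (y = 17): D(17) = 15 * (17 - 20) mod 26 = 15 * -3 mod 26 = 7 -> 'H'.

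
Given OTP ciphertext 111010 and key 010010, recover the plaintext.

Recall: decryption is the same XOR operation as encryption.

Step 1: XOR ciphertext with key:
  Ciphertext: 111010
  Key:        010010
  XOR:        101000
Step 2: Plaintext = 101000 = 40 in decimal.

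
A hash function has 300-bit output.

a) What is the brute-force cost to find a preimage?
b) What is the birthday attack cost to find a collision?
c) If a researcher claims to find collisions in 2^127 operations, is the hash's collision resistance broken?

Step 1: Preimage resistance requires brute-force of 2^300 operations.
Step 2: Collision resistance (birthday bound) = 2^(300/2) = 2^150.
Step 3: The claimed attack costs 2^127 operations.
Step 4: Since 2^127 < 2^150, the claimed attack beats the generic birthday bound, so collision resistance is broken.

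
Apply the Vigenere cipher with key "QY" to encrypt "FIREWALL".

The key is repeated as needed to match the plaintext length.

Step 1: Repeat key to match plaintext length:
  Plaintext: FIREWALL
  Key:       QYQYQYQY
Step 2: Encrypt each letter:
  F(5) + Q(16) = (5+16) mod 26 = 21 = V
  I(8) + Y(24) = (8+24) mod 26 = 6 = G
  R(17) + Q(16) = (17+16) mod 26 = 7 = H
  E(4) + Y(24) = (4+24) mod 26 = 2 = C
  W(22) + Q(16) = (22+16) mod 26 = 12 = M
  A(0) + Y(24) = (0+24) mod 26 = 24 = Y
  L(11) + Q(16) = (11+16) mod 26 = 1 = B
  L(11) + Y(24) = (11+24) mod 26 = 9 = J
Ciphertext: VGHCMYBJ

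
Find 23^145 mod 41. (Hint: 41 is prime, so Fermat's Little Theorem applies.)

Step 1: Since 41 is prime, by Fermat's Little Theorem: 23^40 = 1 (mod 41).
Step 2: Reduce exponent: 145 mod 40 = 25.
Step 3: So 23^145 = 23^25 (mod 41).
Step 4: 23^25 mod 41 = 40.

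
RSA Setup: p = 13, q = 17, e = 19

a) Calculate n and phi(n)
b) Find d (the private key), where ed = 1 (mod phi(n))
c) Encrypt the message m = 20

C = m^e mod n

Step 1: n = 13 * 17 = 221.
Step 2: phi(n) = (13-1)(17-1) = 12 * 16 = 192.
Step 3: Find d = 19^(-1) mod 192 = 91.
  Verify: 19 * 91 = 1729 = 1 (mod 192).
Step 4: C = 20^19 mod 221 = 214.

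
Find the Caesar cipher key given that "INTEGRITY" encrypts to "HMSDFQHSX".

Step 1: Compare first letters: I (position 8) -> H (position 7).
Step 2: Shift = (7 - 8) mod 26 = 25.
The shift value is 25.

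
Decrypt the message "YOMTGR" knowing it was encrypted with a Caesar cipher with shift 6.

Step 1: Reverse the shift by subtracting 6 from each letter position.
  Y (position 24) -> position (24-6) mod 26 = 18 -> S
  O (position 14) -> position (14-6) mod 26 = 8 -> I
  M (position 12) -> position (12-6) mod 26 = 6 -> G
  T (position 19) -> position (19-6) mod 26 = 13 -> N
  G (position 6) -> position (6-6) mod 26 = 0 -> A
  R (position 17) -> position (17-6) mod 26 = 11 -> L
Decrypted message: SIGNAL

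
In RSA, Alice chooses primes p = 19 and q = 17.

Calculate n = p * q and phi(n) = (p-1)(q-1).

Step 1: n = p * q = 19 * 17 = 323.
Step 2: phi(n) = (p-1)(q-1) = 18 * 16 = 288.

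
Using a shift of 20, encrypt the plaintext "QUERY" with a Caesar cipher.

Step 1: For each letter, shift forward by 20 positions (mod 26).
  Q (position 16) -> position (16+20) mod 26 = 10 -> K
  U (position 20) -> position (20+20) mod 26 = 14 -> O
  E (position 4) -> position (4+20) mod 26 = 24 -> Y
  R (position 17) -> position (17+20) mod 26 = 11 -> L
  Y (position 24) -> position (24+20) mod 26 = 18 -> S
Result: KOYLS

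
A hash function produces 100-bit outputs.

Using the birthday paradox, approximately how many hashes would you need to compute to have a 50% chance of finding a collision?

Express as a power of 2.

Step 1: The birthday paradox gives collision probability ~50% after sqrt(2^n) = 2^(n/2) hashes.
Step 2: For 100-bit output: 2^(100/2) = 2^50.
Step 3: Approximately 2^50 hash computations needed.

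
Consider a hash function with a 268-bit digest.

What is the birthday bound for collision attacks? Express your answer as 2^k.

Step 1: The birthday paradox gives collision probability ~50% after sqrt(2^n) = 2^(n/2) hashes.
Step 2: For 268-bit output: 2^(268/2) = 2^134.
Step 3: Approximately 2^134 hash computations needed.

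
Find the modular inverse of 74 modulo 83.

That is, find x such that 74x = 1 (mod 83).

Step 1: We need x such that 74 * x = 1 (mod 83).
Step 2: Using the extended Euclidean algorithm or trial:
  74 * 46 = 3404 = 41 * 83 + 1.
Step 3: Since 3404 mod 83 = 1, the inverse is x = 46.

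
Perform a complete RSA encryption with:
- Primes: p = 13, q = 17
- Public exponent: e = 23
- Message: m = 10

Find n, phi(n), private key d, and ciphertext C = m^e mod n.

Step 1: n = 13 * 17 = 221.
Step 2: phi(n) = (13-1)(17-1) = 12 * 16 = 192.
Step 3: Find d = 23^(-1) mod 192 = 167.
  Verify: 23 * 167 = 3841 = 1 (mod 192).
Step 4: C = 10^23 mod 221 = 56.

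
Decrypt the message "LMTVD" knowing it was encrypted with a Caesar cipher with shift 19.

Step 1: Reverse the shift by subtracting 19 from each letter position.
  L (position 11) -> position (11-19) mod 26 = 18 -> S
  M (position 12) -> position (12-19) mod 26 = 19 -> T
  T (position 19) -> position (19-19) mod 26 = 0 -> A
  V (position 21) -> position (21-19) mod 26 = 2 -> C
  D (position 3) -> position (3-19) mod 26 = 10 -> K
Decrypted message: STACK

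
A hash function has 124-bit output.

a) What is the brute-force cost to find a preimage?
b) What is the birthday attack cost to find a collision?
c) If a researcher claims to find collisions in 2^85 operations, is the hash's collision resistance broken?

Step 1: Preimage resistance requires brute-force of 2^124 operations.
Step 2: Collision resistance (birthday bound) = 2^(124/2) = 2^62.
Step 3: The claimed attack costs 2^85 operations.
Step 4: Since 2^85 >= 2^62, the claimed attack is no faster than the generic birthday attack, so this does not break collision resistance.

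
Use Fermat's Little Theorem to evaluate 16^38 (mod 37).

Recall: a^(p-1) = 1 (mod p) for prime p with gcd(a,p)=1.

Step 1: Since 37 is prime, by Fermat's Little Theorem: 16^36 = 1 (mod 37).
Step 2: Reduce exponent: 38 mod 36 = 2.
Step 3: So 16^38 = 16^2 (mod 37).
Step 4: 16^2 mod 37 = 34.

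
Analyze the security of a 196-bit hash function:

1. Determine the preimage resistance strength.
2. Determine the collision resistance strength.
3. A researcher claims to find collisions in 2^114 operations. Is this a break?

Step 1: Preimage resistance requires brute-force of 2^196 operations.
Step 2: Collision resistance (birthday bound) = 2^(196/2) = 2^98.
Step 3: The claimed attack costs 2^114 operations.
Step 4: Since 2^114 >= 2^98, the claimed attack is no faster than the generic birthday attack, so this does not break collision resistance.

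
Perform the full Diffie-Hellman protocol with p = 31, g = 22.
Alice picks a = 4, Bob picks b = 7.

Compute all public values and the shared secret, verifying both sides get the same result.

Step 1: A = g^a mod p = 22^4 mod 31 = 20.
Step 2: B = g^b mod p = 22^7 mod 31 = 21.
Step 3: Alice computes s = B^a mod p = 21^4 mod 31 = 18.
Step 4: Bob computes s = A^b mod p = 20^7 mod 31 = 18.
Both sides agree: shared secret = 18.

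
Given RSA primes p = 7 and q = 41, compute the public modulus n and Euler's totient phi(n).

Step 1: n = p * q = 7 * 41 = 287.
Step 2: phi(n) = (p-1)(q-1) = 6 * 40 = 240.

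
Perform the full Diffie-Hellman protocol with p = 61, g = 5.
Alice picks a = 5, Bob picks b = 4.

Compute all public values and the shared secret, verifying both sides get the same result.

Step 1: A = g^a mod p = 5^5 mod 61 = 14.
Step 2: B = g^b mod p = 5^4 mod 61 = 15.
Step 3: Alice computes s = B^a mod p = 15^5 mod 61 = 47.
Step 4: Bob computes s = A^b mod p = 14^4 mod 61 = 47.
Both sides agree: shared secret = 47.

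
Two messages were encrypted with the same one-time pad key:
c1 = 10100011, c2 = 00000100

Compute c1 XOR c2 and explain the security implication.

Step 1: c1 XOR c2 = (m1 XOR k) XOR (m2 XOR k).
Step 2: By XOR associativity/commutativity: = m1 XOR m2 XOR k XOR k = m1 XOR m2.
Step 3: 10100011 XOR 00000100 = 10100111 = 167.
Step 4: The key cancels out! An attacker learns m1 XOR m2 = 167, revealing the relationship between plaintexts.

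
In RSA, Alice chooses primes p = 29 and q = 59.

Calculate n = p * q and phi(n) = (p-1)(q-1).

Step 1: n = p * q = 29 * 59 = 1711.
Step 2: phi(n) = (p-1)(q-1) = 28 * 58 = 1624.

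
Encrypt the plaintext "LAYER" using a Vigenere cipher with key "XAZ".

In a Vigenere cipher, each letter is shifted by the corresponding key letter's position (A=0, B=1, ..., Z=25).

Step 1: Repeat key to match plaintext length:
  Plaintext: LAYER
  Key:       XAZXA
Step 2: Encrypt each letter:
  L(11) + X(23) = (11+23) mod 26 = 8 = I
  A(0) + A(0) = (0+0) mod 26 = 0 = A
  Y(24) + Z(25) = (24+25) mod 26 = 23 = X
  E(4) + X(23) = (4+23) mod 26 = 1 = B
  R(17) + A(0) = (17+0) mod 26 = 17 = R
Ciphertext: IAXBR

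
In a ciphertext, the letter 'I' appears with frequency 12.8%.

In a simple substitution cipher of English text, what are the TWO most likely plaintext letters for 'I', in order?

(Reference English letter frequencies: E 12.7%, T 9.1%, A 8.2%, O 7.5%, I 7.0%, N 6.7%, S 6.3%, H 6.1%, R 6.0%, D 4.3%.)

Step 1: Observed frequency of 'I' is 12.8%.
Step 2: Compute distances to each reference frequency and sort:
  E (12.7%): difference = 0.1% <-- BEST
  T (9.1%): difference = 3.7% <-- RUNNER-UP
  A (8.2%): difference = 4.6%
  O (7.5%): difference = 5.3%
  I (7.0%): difference = 5.8%
Step 3: Most likely is 'E' (12.7%, diff 0.1%); second most likely is 'T' (9.1%, diff 3.7%).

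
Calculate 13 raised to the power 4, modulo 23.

Step 1: Compute 13^4 mod 23 step by step, reducing modulo 23 at each step.
  13^1 mod 23 = 13
  13^2 mod 23 = (13 * 13) mod 23 = 8
  13^3 mod 23 = (8 * 13) mod 23 = 12
  13^4 mod 23 = (12 * 13) mod 23 = 18
Step 2: Result = 18.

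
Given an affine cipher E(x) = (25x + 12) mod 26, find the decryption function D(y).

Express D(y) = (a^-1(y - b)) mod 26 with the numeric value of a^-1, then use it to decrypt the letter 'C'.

Step 1: Find a^-1, the modular inverse of 25 mod 26.
Step 2: We need 25 * a^-1 = 1 (mod 26).
Step 3: 25 * 25 = 625 = 24 * 26 + 1, so a^-1 = 25.
Step 4: D(y) = 25(y - 12) mod 26.
Step 5: Apply to 'C' (y = 2): D(2) = 25 * (2 - 12) mod 26 = 25 * -10 mod 26 = 10 -> 'K'.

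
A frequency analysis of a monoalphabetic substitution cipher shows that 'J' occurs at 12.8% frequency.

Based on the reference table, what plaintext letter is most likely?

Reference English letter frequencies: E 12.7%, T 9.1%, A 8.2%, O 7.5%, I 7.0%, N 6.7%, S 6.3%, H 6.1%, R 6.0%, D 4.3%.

Step 1: The observed frequency is 12.8%.
Step 2: Compare with English frequencies:
  E: 12.7% (difference: 0.1%) <-- closest
  T: 9.1% (difference: 3.7%)
  A: 8.2% (difference: 4.6%)
  O: 7.5% (difference: 5.3%)
  I: 7.0% (difference: 5.8%)
  N: 6.7% (difference: 6.1%)
  S: 6.3% (difference: 6.5%)
  H: 6.1% (difference: 6.7%)
  R: 6.0% (difference: 6.8%)
  D: 4.3% (difference: 8.5%)
Step 3: 'J' most likely represents 'E' (frequency 12.7%).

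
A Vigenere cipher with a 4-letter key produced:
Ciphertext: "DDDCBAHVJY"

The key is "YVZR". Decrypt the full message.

Step 1: Key 'YVZR' has length 4. Extended key: YVZRYVZRYV
Step 2: Decrypt each position:
  D(3) - Y(24) = 5 = F
  D(3) - V(21) = 8 = I
  D(3) - Z(25) = 4 = E
  C(2) - R(17) = 11 = L
  B(1) - Y(24) = 3 = D
  A(0) - V(21) = 5 = F
  H(7) - Z(25) = 8 = I
  V(21) - R(17) = 4 = E
  J(9) - Y(24) = 11 = L
  Y(24) - V(21) = 3 = D
Plaintext: FIELDFIELD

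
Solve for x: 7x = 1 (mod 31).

Step 1: We need x such that 7 * x = 1 (mod 31).
Step 2: Using the extended Euclidean algorithm or trial:
  7 * 9 = 63 = 2 * 31 + 1.
Step 3: Since 63 mod 31 = 1, the inverse is x = 9.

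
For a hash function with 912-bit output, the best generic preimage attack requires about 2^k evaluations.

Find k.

Step 1: The hash has a 912-bit output.
Step 2: Preimage resistance means: given a digest h(x), it should be infeasible to find any input that hashes to it.
With a 912-bit output there are 2^912 possible digests, so a generic brute-force preimage search costs about 2^912 evaluations.
Step 3: Security level = 912 bits.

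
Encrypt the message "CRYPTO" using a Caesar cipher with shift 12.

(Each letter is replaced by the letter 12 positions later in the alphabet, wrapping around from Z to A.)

Step 1: For each letter, shift forward by 12 positions (mod 26).
  C (position 2) -> position (2+12) mod 26 = 14 -> O
  R (position 17) -> position (17+12) mod 26 = 3 -> D
  Y (position 24) -> position (24+12) mod 26 = 10 -> K
  P (position 15) -> position (15+12) mod 26 = 1 -> B
  T (position 19) -> position (19+12) mod 26 = 5 -> F
  O (position 14) -> position (14+12) mod 26 = 0 -> A
Result: ODKBFA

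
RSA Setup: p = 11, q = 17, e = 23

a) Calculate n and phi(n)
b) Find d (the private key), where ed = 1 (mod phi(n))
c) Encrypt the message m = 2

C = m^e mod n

Step 1: n = 11 * 17 = 187.
Step 2: phi(n) = (11-1)(17-1) = 10 * 16 = 160.
Step 3: Find d = 23^(-1) mod 160 = 7.
  Verify: 23 * 7 = 161 = 1 (mod 160).
Step 4: C = 2^23 mod 187 = 162.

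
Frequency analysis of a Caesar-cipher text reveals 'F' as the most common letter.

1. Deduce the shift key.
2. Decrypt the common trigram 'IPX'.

Step 1: In English, 'E' is the most frequent letter (12.7%).
Step 2: The most frequent ciphertext letter is 'F' (position 5).
Step 3: Shift = (5 - 4) mod 26 = 1.
Step 4: Decrypt 'IPX' by shifting back 1:
  I -> H
  P -> O
  X -> W
Step 5: 'IPX' decrypts to 'HOW'.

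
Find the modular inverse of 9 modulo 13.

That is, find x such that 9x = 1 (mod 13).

Step 1: We need x such that 9 * x = 1 (mod 13).
Step 2: Using the extended Euclidean algorithm or trial:
  9 * 3 = 27 = 2 * 13 + 1.
Step 3: Since 27 mod 13 = 1, the inverse is x = 3.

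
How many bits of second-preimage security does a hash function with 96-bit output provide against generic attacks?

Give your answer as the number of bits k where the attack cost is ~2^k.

Step 1: The hash has a 96-bit output.
Step 2: Second-preimage resistance means: given a specific input x, it should be infeasible to find a different y with h(y) = h(x).
With a 96-bit output, a generic search for a second preimage costs about 2^96 evaluations (each trial matches the fixed target with probability 2^-96).
Step 3: Security level = 96 bits.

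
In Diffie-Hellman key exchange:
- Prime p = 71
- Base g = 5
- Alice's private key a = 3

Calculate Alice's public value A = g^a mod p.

Step 1: A = g^a mod p = 5^3 mod 71.
  5^1 mod 71 = 5
  5^2 mod 71 = (5 * 5) mod 71 = 25
  5^3 mod 71 = (25 * 5) mod 71 = 54
Result: A = 54.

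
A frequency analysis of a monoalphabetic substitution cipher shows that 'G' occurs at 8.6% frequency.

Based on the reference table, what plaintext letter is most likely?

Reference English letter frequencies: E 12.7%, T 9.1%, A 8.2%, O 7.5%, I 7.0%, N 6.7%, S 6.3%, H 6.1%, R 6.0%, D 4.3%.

Step 1: The observed frequency is 8.6%.
Step 2: Compare with English frequencies:
  E: 12.7% (difference: 4.1%)
  T: 9.1% (difference: 0.5%)
  A: 8.2% (difference: 0.4%) <-- closest
  O: 7.5% (difference: 1.1%)
  I: 7.0% (difference: 1.6%)
  N: 6.7% (difference: 1.9%)
  S: 6.3% (difference: 2.3%)
  H: 6.1% (difference: 2.5%)
  R: 6.0% (difference: 2.6%)
  D: 4.3% (difference: 4.3%)
Step 3: 'G' most likely represents 'A' (frequency 8.2%).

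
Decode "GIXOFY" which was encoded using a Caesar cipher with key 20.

Step 1: Reverse the shift by subtracting 20 from each letter position.
  G (position 6) -> position (6-20) mod 26 = 12 -> M
  I (position 8) -> position (8-20) mod 26 = 14 -> O
  X (position 23) -> position (23-20) mod 26 = 3 -> D
  O (position 14) -> position (14-20) mod 26 = 20 -> U
  F (position 5) -> position (5-20) mod 26 = 11 -> L
  Y (position 24) -> position (24-20) mod 26 = 4 -> E
Decrypted message: MODULE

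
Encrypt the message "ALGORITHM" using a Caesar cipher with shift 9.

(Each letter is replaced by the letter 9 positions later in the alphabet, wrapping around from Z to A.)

Step 1: For each letter, shift forward by 9 positions (mod 26).
  A (position 0) -> position (0+9) mod 26 = 9 -> J
  L (position 11) -> position (11+9) mod 26 = 20 -> U
  G (position 6) -> position (6+9) mod 26 = 15 -> P
  O (position 14) -> position (14+9) mod 26 = 23 -> X
  R (position 17) -> position (17+9) mod 26 = 0 -> A
  I (position 8) -> position (8+9) mod 26 = 17 -> R
  T (position 19) -> position (19+9) mod 26 = 2 -> C
  H (position 7) -> position (7+9) mod 26 = 16 -> Q
  M (position 12) -> position (12+9) mod 26 = 21 -> V
Result: JUPXARCQV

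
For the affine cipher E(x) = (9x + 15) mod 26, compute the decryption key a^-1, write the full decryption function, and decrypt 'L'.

Step 1: Find a^-1, the modular inverse of 9 mod 26.
Step 2: We need 9 * a^-1 = 1 (mod 26).
Step 3: 9 * 3 = 27 = 1 * 26 + 1, so a^-1 = 3.
Step 4: D(y) = 3(y - 15) mod 26.
Step 5: Apply to 'L' (y = 11): D(11) = 3 * (11 - 15) mod 26 = 3 * -4 mod 26 = 14 -> 'O'.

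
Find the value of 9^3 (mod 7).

Step 1: Compute 9^3 mod 7 step by step, reducing modulo 7 at each step.
  9^1 mod 7 = 2
  9^2 mod 7 = (2 * 9) mod 7 = 4
  9^3 mod 7 = (4 * 9) mod 7 = 1
Step 2: Result = 1.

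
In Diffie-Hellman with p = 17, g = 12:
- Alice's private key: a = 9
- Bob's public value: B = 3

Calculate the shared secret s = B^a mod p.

Step 1: s = B^a mod p = 3^9 mod 17.
  3^1 mod 17 = 3
  3^2 mod 17 = (3 * 3) mod 17 = 9
  3^3 mod 17 = (9 * 3) mod 17 = 10
  3^4 mod 17 = (10 * 3) mod 17 = 13
  3^5 mod 17 = (13 * 3) mod 17 = 5
  3^6 mod 17 = (5 * 3) mod 17 = 15
  3^7 mod 17 = (15 * 3) mod 17 = 11
  3^8 mod 17 = (11 * 3) mod 17 = 16
  3^9 mod 17 = (16 * 3) mod 17 = 14
Result: shared secret = 14.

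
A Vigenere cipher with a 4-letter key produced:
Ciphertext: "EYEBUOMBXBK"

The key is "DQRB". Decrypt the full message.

Step 1: Key 'DQRB' has length 4. Extended key: DQRBDQRBDQR
Step 2: Decrypt each position:
  E(4) - D(3) = 1 = B
  Y(24) - Q(16) = 8 = I
  E(4) - R(17) = 13 = N
  B(1) - B(1) = 0 = A
  U(20) - D(3) = 17 = R
  O(14) - Q(16) = 24 = Y
  M(12) - R(17) = 21 = V
  B(1) - B(1) = 0 = A
  X(23) - D(3) = 20 = U
  B(1) - Q(16) = 11 = L
  K(10) - R(17) = 19 = T
Plaintext: BINARYVAULT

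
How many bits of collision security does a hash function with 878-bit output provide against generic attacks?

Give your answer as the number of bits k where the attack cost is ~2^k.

Step 1: The hash has a 878-bit output.
Step 2: Collision resistance means it should be infeasible to find any x != y with h(x) = h(y).
By the birthday bound, a generic collision search succeeds after about sqrt(2^878) = 2^(878/2) = 2^439 evaluations.
Step 3: Security level = 439 bits.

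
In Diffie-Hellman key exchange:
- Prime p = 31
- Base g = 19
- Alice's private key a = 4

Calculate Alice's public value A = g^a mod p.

Step 1: A = g^a mod p = 19^4 mod 31.
  19^1 mod 31 = 19
  19^2 mod 31 = (19 * 19) mod 31 = 20
  19^3 mod 31 = (20 * 19) mod 31 = 8
  19^4 mod 31 = (8 * 19) mod 31 = 28
Result: A = 28.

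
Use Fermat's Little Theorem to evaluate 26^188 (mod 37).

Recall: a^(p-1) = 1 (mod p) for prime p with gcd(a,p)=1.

Step 1: Since 37 is prime, by Fermat's Little Theorem: 26^36 = 1 (mod 37).
Step 2: Reduce exponent: 188 mod 36 = 8.
Step 3: So 26^188 = 26^8 (mod 37).
Step 4: 26^8 mod 37 = 10.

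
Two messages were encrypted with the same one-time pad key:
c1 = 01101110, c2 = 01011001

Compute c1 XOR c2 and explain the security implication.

Step 1: c1 XOR c2 = (m1 XOR k) XOR (m2 XOR k).
Step 2: By XOR associativity/commutativity: = m1 XOR m2 XOR k XOR k = m1 XOR m2.
Step 3: 01101110 XOR 01011001 = 00110111 = 55.
Step 4: The key cancels out! An attacker learns m1 XOR m2 = 55, revealing the relationship between plaintexts.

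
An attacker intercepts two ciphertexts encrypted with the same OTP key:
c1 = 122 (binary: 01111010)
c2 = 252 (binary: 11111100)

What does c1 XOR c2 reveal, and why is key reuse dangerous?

Step 1: c1 XOR c2 = (m1 XOR k) XOR (m2 XOR k).
Step 2: By XOR associativity/commutativity: = m1 XOR m2 XOR k XOR k = m1 XOR m2.
Step 3: 01111010 XOR 11111100 = 10000110 = 134.
Step 4: The key cancels out! An attacker learns m1 XOR m2 = 134, revealing the relationship between plaintexts.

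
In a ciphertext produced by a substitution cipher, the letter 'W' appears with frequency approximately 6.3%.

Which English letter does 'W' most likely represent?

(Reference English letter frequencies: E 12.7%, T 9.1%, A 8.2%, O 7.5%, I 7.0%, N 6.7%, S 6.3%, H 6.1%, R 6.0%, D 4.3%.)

Step 1: The observed frequency is 6.3%.
Step 2: Compare with English frequencies:
  E: 12.7% (difference: 6.4%)
  T: 9.1% (difference: 2.8%)
  A: 8.2% (difference: 1.9%)
  O: 7.5% (difference: 1.2%)
  I: 7.0% (difference: 0.7%)
  N: 6.7% (difference: 0.4%)
  S: 6.3% (difference: 0.0%) <-- closest
  H: 6.1% (difference: 0.2%)
  R: 6.0% (difference: 0.3%)
  D: 4.3% (difference: 2.0%)
Step 3: 'W' most likely represents 'S' (frequency 6.3%).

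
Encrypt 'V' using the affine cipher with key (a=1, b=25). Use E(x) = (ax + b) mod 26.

Step 1: Convert 'V' to number: x = 21.
Step 2: E(21) = (1 * 21 + 25) mod 26 = 46 mod 26 = 20.
Step 3: Convert 20 back to letter: U.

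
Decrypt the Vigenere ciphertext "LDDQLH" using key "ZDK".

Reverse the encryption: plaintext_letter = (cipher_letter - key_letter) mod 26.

Step 1: Extend key: ZDKZDK
Step 2: Decrypt each letter (c - k) mod 26:
  L(11) - Z(25) = (11-25) mod 26 = 12 = M
  D(3) - D(3) = (3-3) mod 26 = 0 = A
  D(3) - K(10) = (3-10) mod 26 = 19 = T
  Q(16) - Z(25) = (16-25) mod 26 = 17 = R
  L(11) - D(3) = (11-3) mod 26 = 8 = I
  H(7) - K(10) = (7-10) mod 26 = 23 = X
Plaintext: MATRIX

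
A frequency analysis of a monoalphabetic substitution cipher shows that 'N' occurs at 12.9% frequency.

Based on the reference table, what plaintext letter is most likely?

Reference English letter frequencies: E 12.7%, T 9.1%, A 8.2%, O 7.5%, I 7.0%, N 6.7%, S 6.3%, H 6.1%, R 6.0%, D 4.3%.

Step 1: The observed frequency is 12.9%.
Step 2: Compare with English frequencies:
  E: 12.7% (difference: 0.2%) <-- closest
  T: 9.1% (difference: 3.8%)
  A: 8.2% (difference: 4.7%)
  O: 7.5% (difference: 5.4%)
  I: 7.0% (difference: 5.9%)
  N: 6.7% (difference: 6.2%)
  S: 6.3% (difference: 6.6%)
  H: 6.1% (difference: 6.8%)
  R: 6.0% (difference: 6.9%)
  D: 4.3% (difference: 8.6%)
Step 3: 'N' most likely represents 'E' (frequency 12.7%).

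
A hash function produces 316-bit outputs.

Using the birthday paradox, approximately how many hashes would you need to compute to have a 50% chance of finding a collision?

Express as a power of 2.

Step 1: The birthday paradox gives collision probability ~50% after sqrt(2^n) = 2^(n/2) hashes.
Step 2: For 316-bit output: 2^(316/2) = 2^158.
Step 3: Approximately 2^158 hash computations needed.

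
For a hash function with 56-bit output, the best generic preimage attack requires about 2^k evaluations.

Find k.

Step 1: The hash has a 56-bit output.
Step 2: Preimage resistance means: given a digest h(x), it should be infeasible to find any input that hashes to it.
With a 56-bit output there are 2^56 possible digests, so a generic brute-force preimage search costs about 2^56 evaluations.
Step 3: Security level = 56 bits.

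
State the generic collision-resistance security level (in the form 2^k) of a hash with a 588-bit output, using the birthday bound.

Step 1: The birthday paradox gives collision probability ~50% after sqrt(2^n) = 2^(n/2) hashes.
Step 2: For 588-bit output: 2^(588/2) = 2^294.
Step 3: Approximately 2^294 hash computations needed.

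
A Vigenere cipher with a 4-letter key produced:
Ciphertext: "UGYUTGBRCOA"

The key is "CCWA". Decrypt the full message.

Step 1: Key 'CCWA' has length 4. Extended key: CCWACCWACCW
Step 2: Decrypt each position:
  U(20) - C(2) = 18 = S
  G(6) - C(2) = 4 = E
  Y(24) - W(22) = 2 = C
  U(20) - A(0) = 20 = U
  T(19) - C(2) = 17 = R
  G(6) - C(2) = 4 = E
  B(1) - W(22) = 5 = F
  R(17) - A(0) = 17 = R
  C(2) - C(2) = 0 = A
  O(14) - C(2) = 12 = M
  A(0) - W(22) = 4 = E
Plaintext: SECUREFRAME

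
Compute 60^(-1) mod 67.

Step 1: We need x such that 60 * x = 1 (mod 67).
Step 2: Using the extended Euclidean algorithm or trial:
  60 * 19 = 1140 = 17 * 67 + 1.
Step 3: Since 1140 mod 67 = 1, the inverse is x = 19.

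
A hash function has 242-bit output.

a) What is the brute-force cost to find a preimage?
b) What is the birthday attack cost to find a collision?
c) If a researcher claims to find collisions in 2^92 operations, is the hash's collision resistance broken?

Step 1: Preimage resistance requires brute-force of 2^242 operations.
Step 2: Collision resistance (birthday bound) = 2^(242/2) = 2^121.
Step 3: The claimed attack costs 2^92 operations.
Step 4: Since 2^92 < 2^121, the claimed attack beats the generic birthday bound, so collision resistance is broken.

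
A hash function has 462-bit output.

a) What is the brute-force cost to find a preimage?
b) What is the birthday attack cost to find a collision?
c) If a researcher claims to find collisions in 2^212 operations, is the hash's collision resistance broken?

Step 1: Preimage resistance requires brute-force of 2^462 operations.
Step 2: Collision resistance (birthday bound) = 2^(462/2) = 2^231.
Step 3: The claimed attack costs 2^212 operations.
Step 4: Since 2^212 < 2^231, the claimed attack beats the generic birthday bound, so collision resistance is broken.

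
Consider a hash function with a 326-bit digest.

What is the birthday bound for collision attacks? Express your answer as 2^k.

Step 1: The birthday paradox gives collision probability ~50% after sqrt(2^n) = 2^(n/2) hashes.
Step 2: For 326-bit output: 2^(326/2) = 2^163.
Step 3: Approximately 2^163 hash computations needed.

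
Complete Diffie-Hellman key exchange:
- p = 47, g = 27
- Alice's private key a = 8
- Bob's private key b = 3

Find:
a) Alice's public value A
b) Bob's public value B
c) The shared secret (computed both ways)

Step 1: A = g^a mod p = 27^8 mod 47 = 3.
Step 2: B = g^b mod p = 27^3 mod 47 = 37.
Step 3: Alice computes s = B^a mod p = 37^8 mod 47 = 27.
Step 4: Bob computes s = A^b mod p = 3^3 mod 47 = 27.
Both sides agree: shared secret = 27.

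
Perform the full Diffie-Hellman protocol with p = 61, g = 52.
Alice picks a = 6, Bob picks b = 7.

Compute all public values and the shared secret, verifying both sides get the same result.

Step 1: A = g^a mod p = 52^6 mod 61 = 9.
Step 2: B = g^b mod p = 52^7 mod 61 = 41.
Step 3: Alice computes s = B^a mod p = 41^6 mod 61 = 20.
Step 4: Bob computes s = A^b mod p = 9^7 mod 61 = 20.
Both sides agree: shared secret = 20.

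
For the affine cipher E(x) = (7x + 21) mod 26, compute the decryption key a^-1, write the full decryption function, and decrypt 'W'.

Step 1: Find a^-1, the modular inverse of 7 mod 26.
Step 2: We need 7 * a^-1 = 1 (mod 26).
Step 3: 7 * 15 = 105 = 4 * 26 + 1, so a^-1 = 15.
Step 4: D(y) = 15(y - 21) mod 26.
Step 5: Apply to 'W' (y = 22): D(22) = 15 * (22 - 21) mod 26 = 15 * 1 mod 26 = 15 -> 'P'.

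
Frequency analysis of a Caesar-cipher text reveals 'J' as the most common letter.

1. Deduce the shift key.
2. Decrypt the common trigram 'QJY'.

Step 1: In English, 'E' is the most frequent letter (12.7%).
Step 2: The most frequent ciphertext letter is 'J' (position 9).
Step 3: Shift = (9 - 4) mod 26 = 5.
Step 4: Decrypt 'QJY' by shifting back 5:
  Q -> L
  J -> E
  Y -> T
Step 5: 'QJY' decrypts to 'LET'.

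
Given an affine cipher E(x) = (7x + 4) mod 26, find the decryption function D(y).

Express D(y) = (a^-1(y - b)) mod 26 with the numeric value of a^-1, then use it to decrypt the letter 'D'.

Step 1: Find a^-1, the modular inverse of 7 mod 26.
Step 2: We need 7 * a^-1 = 1 (mod 26).
Step 3: 7 * 15 = 105 = 4 * 26 + 1, so a^-1 = 15.
Step 4: D(y) = 15(y - 4) mod 26.
Step 5: Apply to 'D' (y = 3): D(3) = 15 * (3 - 4) mod 26 = 15 * -1 mod 26 = 11 -> 'L'.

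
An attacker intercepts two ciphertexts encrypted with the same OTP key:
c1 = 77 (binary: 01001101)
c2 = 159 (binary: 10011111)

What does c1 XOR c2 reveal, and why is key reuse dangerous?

Step 1: c1 XOR c2 = (m1 XOR k) XOR (m2 XOR k).
Step 2: By XOR associativity/commutativity: = m1 XOR m2 XOR k XOR k = m1 XOR m2.
Step 3: 01001101 XOR 10011111 = 11010010 = 210.
Step 4: The key cancels out! An attacker learns m1 XOR m2 = 210, revealing the relationship between plaintexts.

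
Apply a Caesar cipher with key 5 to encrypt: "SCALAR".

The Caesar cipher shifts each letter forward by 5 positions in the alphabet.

Step 1: For each letter, shift forward by 5 positions (mod 26).
  S (position 18) -> position (18+5) mod 26 = 23 -> X
  C (position 2) -> position (2+5) mod 26 = 7 -> H
  A (position 0) -> position (0+5) mod 26 = 5 -> F
  L (position 11) -> position (11+5) mod 26 = 16 -> Q
  A (position 0) -> position (0+5) mod 26 = 5 -> F
  R (position 17) -> position (17+5) mod 26 = 22 -> W
Result: XHFQFW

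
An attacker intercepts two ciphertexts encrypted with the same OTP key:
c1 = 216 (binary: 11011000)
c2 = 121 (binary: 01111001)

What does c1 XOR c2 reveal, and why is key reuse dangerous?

Step 1: c1 XOR c2 = (m1 XOR k) XOR (m2 XOR k).
Step 2: By XOR associativity/commutativity: = m1 XOR m2 XOR k XOR k = m1 XOR m2.
Step 3: 11011000 XOR 01111001 = 10100001 = 161.
Step 4: The key cancels out! An attacker learns m1 XOR m2 = 161, revealing the relationship between plaintexts.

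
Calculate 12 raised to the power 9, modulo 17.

Step 1: Compute 12^9 mod 17 step by step, reducing modulo 17 at each step.
  12^1 mod 17 = 12
  12^2 mod 17 = (12 * 12) mod 17 = 8
  12^3 mod 17 = (8 * 12) mod 17 = 11
  12^4 mod 17 = (11 * 12) mod 17 = 13
  12^5 mod 17 = (13 * 12) mod 17 = 3
  12^6 mod 17 = (3 * 12) mod 17 = 2
  12^7 mod 17 = (2 * 12) mod 17 = 7
  12^8 mod 17 = (7 * 12) mod 17 = 16
  12^9 mod 17 = (16 * 12) mod 17 = 5
Step 2: Result = 5.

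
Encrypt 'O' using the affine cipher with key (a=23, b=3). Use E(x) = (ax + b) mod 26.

Step 1: Convert 'O' to number: x = 14.
Step 2: E(14) = (23 * 14 + 3) mod 26 = 325 mod 26 = 13.
Step 3: Convert 13 back to letter: N.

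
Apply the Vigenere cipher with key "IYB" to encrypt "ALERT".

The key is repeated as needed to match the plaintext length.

Step 1: Repeat key to match plaintext length:
  Plaintext: ALERT
  Key:       IYBIY
Step 2: Encrypt each letter:
  A(0) + I(8) = (0+8) mod 26 = 8 = I
  L(11) + Y(24) = (11+24) mod 26 = 9 = J
  E(4) + B(1) = (4+1) mod 26 = 5 = F
  R(17) + I(8) = (17+8) mod 26 = 25 = Z
  T(19) + Y(24) = (19+24) mod 26 = 17 = R
Ciphertext: IJFZR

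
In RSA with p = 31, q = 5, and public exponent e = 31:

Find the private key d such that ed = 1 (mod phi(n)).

Step 1: n = 31 * 5 = 155.
Step 2: phi(n) = 30 * 4 = 120.
Step 3: Find d such that 31 * d = 1 (mod 120).
Step 4: d = 31^(-1) mod 120 = 31.
Verification: 31 * 31 = 961 = 8 * 120 + 1.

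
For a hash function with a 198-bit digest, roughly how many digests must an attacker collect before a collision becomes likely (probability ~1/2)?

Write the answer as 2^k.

Step 1: The birthday paradox gives collision probability ~50% after sqrt(2^n) = 2^(n/2) hashes.
Step 2: For 198-bit output: 2^(198/2) = 2^99.
Step 3: Approximately 2^99 hash computations needed.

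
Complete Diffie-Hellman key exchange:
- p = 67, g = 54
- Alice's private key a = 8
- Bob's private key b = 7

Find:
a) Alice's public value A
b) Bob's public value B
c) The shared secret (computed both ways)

Step 1: A = g^a mod p = 54^8 mod 67 = 26.
Step 2: B = g^b mod p = 54^7 mod 67 = 65.
Step 3: Alice computes s = B^a mod p = 65^8 mod 67 = 55.
Step 4: Bob computes s = A^b mod p = 26^7 mod 67 = 55.
Both sides agree: shared secret = 55.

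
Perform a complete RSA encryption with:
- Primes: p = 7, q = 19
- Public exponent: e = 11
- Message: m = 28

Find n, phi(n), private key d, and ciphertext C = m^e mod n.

Step 1: n = 7 * 19 = 133.
Step 2: phi(n) = (7-1)(19-1) = 6 * 18 = 108.
Step 3: Find d = 11^(-1) mod 108 = 59.
  Verify: 11 * 59 = 649 = 1 (mod 108).
Step 4: C = 28^11 mod 133 = 119.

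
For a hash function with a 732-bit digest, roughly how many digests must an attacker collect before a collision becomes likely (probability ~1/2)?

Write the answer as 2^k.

Step 1: The birthday paradox gives collision probability ~50% after sqrt(2^n) = 2^(n/2) hashes.
Step 2: For 732-bit output: 2^(732/2) = 2^366.
Step 3: Approximately 2^366 hash computations needed.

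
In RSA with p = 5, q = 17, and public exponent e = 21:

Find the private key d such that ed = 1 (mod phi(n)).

Step 1: n = 5 * 17 = 85.
Step 2: phi(n) = 4 * 16 = 64.
Step 3: Find d such that 21 * d = 1 (mod 64).
Step 4: d = 21^(-1) mod 64 = 61.
Verification: 21 * 61 = 1281 = 20 * 64 + 1.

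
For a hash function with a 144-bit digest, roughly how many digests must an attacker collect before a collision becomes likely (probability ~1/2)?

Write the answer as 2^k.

Step 1: The birthday paradox gives collision probability ~50% after sqrt(2^n) = 2^(n/2) hashes.
Step 2: For 144-bit output: 2^(144/2) = 2^72.
Step 3: Approximately 2^72 hash computations needed.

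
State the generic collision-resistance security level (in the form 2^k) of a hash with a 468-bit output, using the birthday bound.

Step 1: The birthday paradox gives collision probability ~50% after sqrt(2^n) = 2^(n/2) hashes.
Step 2: For 468-bit output: 2^(468/2) = 2^234.
Step 3: Approximately 2^234 hash computations needed.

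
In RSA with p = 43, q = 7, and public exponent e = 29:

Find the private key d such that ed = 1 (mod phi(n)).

Step 1: n = 43 * 7 = 301.
Step 2: phi(n) = 42 * 6 = 252.
Step 3: Find d such that 29 * d = 1 (mod 252).
Step 4: d = 29^(-1) mod 252 = 113.
Verification: 29 * 113 = 3277 = 13 * 252 + 1.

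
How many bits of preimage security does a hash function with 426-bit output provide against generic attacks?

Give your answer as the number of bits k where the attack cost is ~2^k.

Step 1: The hash has a 426-bit output.
Step 2: Preimage resistance means: given a digest h(x), it should be infeasible to find any input that hashes to it.
With a 426-bit output there are 2^426 possible digests, so a generic brute-force preimage search costs about 2^426 evaluations.
Step 3: Security level = 426 bits.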